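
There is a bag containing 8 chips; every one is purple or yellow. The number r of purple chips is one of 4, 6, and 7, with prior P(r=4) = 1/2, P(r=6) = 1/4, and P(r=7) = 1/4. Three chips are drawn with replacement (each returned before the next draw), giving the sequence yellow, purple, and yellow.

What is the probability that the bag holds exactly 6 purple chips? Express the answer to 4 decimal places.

0.1509

Under each hypothesis, the probability of the observed sequence is: P(data | r = 4) = (4/8)(4/8)(4/8) = 0.125; P(data | r = 6) = (2/8)(6/8)(2/8) = 0.046875; P(data | r = 7) = (1/8)(7/8)(1/8) = 0.013672.
Weighting by the prior gives 1/2 · 0.125 = 0.0625, 1/4 · 0.046875 = 0.011719, 1/4 · 0.013672 = 0.003418; with total 0.077637.
Therefore the posterior P(r = 6 | data) = (0.011719) / (0.077637) = 0.15094.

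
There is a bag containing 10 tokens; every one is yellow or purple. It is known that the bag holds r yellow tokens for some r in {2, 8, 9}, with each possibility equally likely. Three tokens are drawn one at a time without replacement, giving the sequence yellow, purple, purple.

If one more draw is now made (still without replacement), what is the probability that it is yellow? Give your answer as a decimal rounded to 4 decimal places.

0.2500

Compute the likelihood of the observed sequence for each case: P(data | r = 2) = (2/10)(8/9)(7/8) = 7/45; P(data | r = 8) = (8/10)(2/9)(1/8) = 1/45; P(data | r = 9) = (9/10)(1/9)(0/8) = 0.
Weighting by the prior gives 1/3 · 7/45 = 7/135, 1/3 · 1/45 = 1/135, 1/3 · 0 = 0; summing to 8/135.
Dividing through by the total gives posterior P(r = 2 | data) = 7/8, P(r = 8 | data) = 1/8, P(r = 9 | data) = 0.
So P(yellow next | data) = Σ P(yellow next | H) P(H | data) = (1/7)(7/8) + (1)(1/8) = 1/4.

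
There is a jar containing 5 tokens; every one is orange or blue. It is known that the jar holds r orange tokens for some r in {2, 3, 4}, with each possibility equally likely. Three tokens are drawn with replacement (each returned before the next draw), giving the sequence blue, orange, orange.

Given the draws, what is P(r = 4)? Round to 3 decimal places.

The likelihood of the observed sequence under each hypothesis: P(data | r = 2) = (3/5)(2/5)(2/5) = 12/125; P(data | r = 3) = (2/5)(3/5)(3/5) = 18/125; P(data | r = 4) = (1/5)(4/5)(4/5) = 16/125.
Weighting by the prior gives 1/3 · 12/125 = 4/125, 1/3 · 18/125 = 6/125, 1/3 · 16/125 = 16/375; with total 46/375.
Hence P(r = 4 | data) = (16/375) / (46/375) = 8/23.

0.348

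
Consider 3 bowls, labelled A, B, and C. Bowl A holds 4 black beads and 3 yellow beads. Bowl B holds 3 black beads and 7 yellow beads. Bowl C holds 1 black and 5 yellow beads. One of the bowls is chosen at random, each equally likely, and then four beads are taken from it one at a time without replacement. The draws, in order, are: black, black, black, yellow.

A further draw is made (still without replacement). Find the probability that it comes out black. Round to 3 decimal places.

0.304

The likelihood of the observed sequence under each hypothesis: P(data | bowl A) = (4/7)(3/6)(2/5)(3/4) = 0.085714; P(data | bowl B) = (3/10)(2/9)(1/8)(7/7) = 0.0083333; P(data | bowl C) = (1/6)(0/5) = 0.
Weighting by the prior gives 1/3 · 0.085714 = 0.028571, 1/3 · 0.0083333 = 0.0027778, 1/3 · 0 = 0; summing to 0.031349.
The posterior is then P(bowl A | data) = 0.91139, P(bowl B | data) = 0.088608, P(bowl C | data) = 0.
The predictive probability is P(black next | data) = (1/3)(0.91139) + (0)(0.088608) = 0.3038.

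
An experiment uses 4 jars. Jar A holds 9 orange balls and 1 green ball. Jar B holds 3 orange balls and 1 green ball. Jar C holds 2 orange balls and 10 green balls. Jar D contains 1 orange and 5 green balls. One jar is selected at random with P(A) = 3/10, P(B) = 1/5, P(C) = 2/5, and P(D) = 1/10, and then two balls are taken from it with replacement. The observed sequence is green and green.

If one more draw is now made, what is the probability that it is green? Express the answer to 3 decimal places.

0.807

Compute the likelihood of the observed sequence for each case: P(data | jar A) = (1/10)(1/10) = 0.01; P(data | jar B) = (1/4)(1/4) = 0.0625; P(data | jar C) = (10/12)(10/12) = 0.69444; P(data | jar D) = (5/6)(5/6) = 0.69444.
Weighting by the prior gives 3/10 · 0.01 = 0.003, 1/5 · 0.0625 = 0.0125, 2/5 · 0.69444 = 0.27778, 1/10 · 0.69444 = 0.069444; summing to 0.36272.
Normalising, the posterior is P(jar A | data) = 0.0082708, P(jar B | data) = 0.034462, P(jar C | data) = 0.76581, P(jar D | data) = 0.19145.
Averaging over the posterior, P(green next | data) = (1/10)(0.0082708) + (1/4)(0.034462) + (5/6)(0.76581) + (5/6)(0.19145) = 0.80717.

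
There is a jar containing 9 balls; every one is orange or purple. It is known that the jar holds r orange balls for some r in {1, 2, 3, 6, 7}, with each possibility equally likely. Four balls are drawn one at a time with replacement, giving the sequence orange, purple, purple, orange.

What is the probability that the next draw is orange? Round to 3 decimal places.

0.477

For each hypothesis, P(data | H) works out to: P(data | r = 1) = (1/9)(8/9)(8/9)(1/9) = 0.0097546; P(data | r = 2) = (2/9)(7/9)(7/9)(2/9) = 0.029873; P(data | r = 3) = (3/9)(6/9)(6/9)(3/9) = 0.049383; P(data | r = 6) = (6/9)(3/9)(3/9)(6/9) = 0.049383; P(data | r = 7) = (7/9)(2/9)(2/9)(7/9) = 0.029873.
Weighting by the prior gives 1/5 · 0.0097546 = 0.0019509, 1/5 · 0.029873 = 0.0059747, 1/5 · 0.049383 = 0.0098765, 1/5 · 0.049383 = 0.0098765, 1/5 · 0.029873 = 0.0059747; with total 0.033653.
Normalising, the posterior is P(r = 1 | data) = 0.057971, P(r = 2 | data) = 0.17754, P(r = 3 | data) = 0.29348, P(r = 6 | data) = 0.29348, P(r = 7 | data) = 0.17754.
Averaging over the posterior, P(orange next | data) = (1/9)(0.057971) + (2/9)(0.17754) + (1/3)(0.29348) + (2/3)(0.29348) + (7/9)(0.17754) = 0.47746.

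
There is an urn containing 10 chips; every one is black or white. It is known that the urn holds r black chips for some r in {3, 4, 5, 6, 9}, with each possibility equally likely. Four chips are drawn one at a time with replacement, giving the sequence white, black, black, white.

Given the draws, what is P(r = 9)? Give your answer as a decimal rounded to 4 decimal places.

0.0352

The likelihood of the observed sequence under each hypothesis: P(data | r = 3) = (7/10)(3/10)(3/10)(7/10) = 0.0441; P(data | r = 4) = (6/10)(4/10)(4/10)(6/10) = 0.0576; P(data | r = 5) = (5/10)(5/10)(5/10)(5/10) = 0.0625; P(data | r = 6) = (4/10)(6/10)(6/10)(4/10) = 0.0576; P(data | r = 9) = (1/10)(9/10)(9/10)(1/10) = 0.0081.
Multiplying each by its prior: 1/5 · 0.0441 = 0.00882, 1/5 · 0.0576 = 0.01152, 1/5 · 0.0625 = 0.0125, 1/5 · 0.0576 = 0.01152, 1/5 · 0.0081 = 0.00162; summing to 0.04598.
By Bayes' rule, P(r = 9 | data) = (0.00162) / (0.04598) = 0.035233.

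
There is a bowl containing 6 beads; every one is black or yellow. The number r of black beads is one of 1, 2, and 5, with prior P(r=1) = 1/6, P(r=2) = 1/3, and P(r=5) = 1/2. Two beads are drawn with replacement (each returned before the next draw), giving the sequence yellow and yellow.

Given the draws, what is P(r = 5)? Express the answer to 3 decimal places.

0.050

The likelihood of the observed sequence under each hypothesis: P(data | r = 1) = (5/6)(5/6) = 25/36; P(data | r = 2) = (4/6)(4/6) = 4/9; P(data | r = 5) = (1/6)(1/6) = 1/36.
Multiplying each by its prior: 1/6 · 25/36 = 25/216, 1/3 · 4/9 = 4/27, 1/2 · 1/36 = 1/72; with total 5/18.
By Bayes' rule, P(r = 5 | data) = (1/72) / (5/18) = 1/20.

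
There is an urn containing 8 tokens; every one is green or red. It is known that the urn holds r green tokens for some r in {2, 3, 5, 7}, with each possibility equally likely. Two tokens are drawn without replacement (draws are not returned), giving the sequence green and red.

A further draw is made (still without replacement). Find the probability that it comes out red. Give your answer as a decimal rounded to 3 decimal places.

For each hypothesis, P(data | H) works out to: P(data | r = 2) = (2/8)(6/7) = 3/14; P(data | r = 3) = (3/8)(5/7) = 15/56; P(data | r = 5) = (5/8)(3/7) = 15/56; P(data | r = 7) = (7/8)(1/7) = 1/8.
Multiplying each by its prior: 1/4 · 3/14 = 3/56, 1/4 · 15/56 = 15/224, 1/4 · 15/56 = 15/224, 1/4 · 1/8 = 1/32; summing to 7/32.
The posterior is then P(r = 2 | data) = 12/49, P(r = 3 | data) = 15/49, P(r = 5 | data) = 15/49, P(r = 7 | data) = 1/7.
So P(red next | data) = Σ P(red next | H) P(H | data) = (5/6)(12/49) + (2/3)(15/49) + (1/3)(15/49) + (0)(1/7) = 25/49.

0.510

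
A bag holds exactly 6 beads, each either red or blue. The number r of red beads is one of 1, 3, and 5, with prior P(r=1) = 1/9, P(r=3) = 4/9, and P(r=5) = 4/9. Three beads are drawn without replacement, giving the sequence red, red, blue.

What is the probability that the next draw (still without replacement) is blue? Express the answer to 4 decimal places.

0.3158

Under each hypothesis, the probability of the observed sequence is: P(data | r = 1) = (1/6)(0/5) = 0; P(data | r = 3) = (3/6)(2/5)(3/4) = 3/20; P(data | r = 5) = (5/6)(4/5)(1/4) = 1/6.
Multiplying each by its prior: 1/9 · 0 = 0, 4/9 · 3/20 = 1/15, 4/9 · 1/6 = 2/27; with total 19/135.
The posterior is then P(r = 1 | data) = 0, P(r = 3 | data) = 9/19, P(r = 5 | data) = 10/19.
So P(blue next | data) = Σ P(blue next | H) P(H | data) = (2/3)(9/19) + (0)(10/19) = 6/19.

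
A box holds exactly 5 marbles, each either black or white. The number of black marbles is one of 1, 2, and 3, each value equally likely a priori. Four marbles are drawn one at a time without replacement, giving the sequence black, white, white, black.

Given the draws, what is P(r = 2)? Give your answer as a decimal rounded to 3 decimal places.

0.500

The likelihood of the observed sequence under each hypothesis: P(data | r = 1) = (1/5)(4/4)(3/3)(0/2) = 0; P(data | r = 2) = (2/5)(3/4)(2/3)(1/2) = 1/10; P(data | r = 3) = (3/5)(2/4)(1/3)(2/2) = 1/10.
Weighting by the prior gives 1/3 · 0 = 0, 1/3 · 1/10 = 1/30, 1/3 · 1/10 = 1/30; these sum to 1/15.
By Bayes' rule, P(r = 2 | data) = (1/30) / (1/15) = 1/2.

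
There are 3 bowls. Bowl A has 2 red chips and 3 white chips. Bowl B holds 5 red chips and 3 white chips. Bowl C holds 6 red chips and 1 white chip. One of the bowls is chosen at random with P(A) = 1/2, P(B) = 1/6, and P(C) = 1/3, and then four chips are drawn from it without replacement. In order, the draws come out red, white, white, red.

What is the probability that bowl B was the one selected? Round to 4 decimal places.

0.1923

The likelihood of the observed sequence under each hypothesis: P(data | bowl A) = (2/5)(3/4)(2/3)(1/2) = 1/10; P(data | bowl B) = (5/8)(3/7)(2/6)(4/5) = 1/14; P(data | bowl C) = (6/7)(1/6)(0/5) = 0.
Weighting by the prior gives 1/2 · 1/10 = 1/20, 1/6 · 1/14 = 1/84, 1/3 · 0 = 0; with total 13/210.
Hence P(bowl B | data) = (1/84) / (13/210) = 5/26.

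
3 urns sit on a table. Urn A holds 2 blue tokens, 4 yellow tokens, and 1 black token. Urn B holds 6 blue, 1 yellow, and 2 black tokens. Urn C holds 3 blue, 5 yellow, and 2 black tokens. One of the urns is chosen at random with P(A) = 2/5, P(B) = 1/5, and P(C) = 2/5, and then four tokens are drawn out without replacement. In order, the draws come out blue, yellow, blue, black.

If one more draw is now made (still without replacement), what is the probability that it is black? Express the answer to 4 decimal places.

For each hypothesis, P(data | H) works out to: P(data | urn A) = (2/7)(4/6)(1/5)(1/4) = 0.0095238; P(data | urn B) = (6/9)(1/8)(5/7)(2/6) = 0.019841; P(data | urn C) = (3/10)(5/9)(2/8)(2/7) = 0.011905.
Weighting by the prior gives 2/5 · 0.0095238 = 0.0038095, 1/5 · 0.019841 = 0.0039683, 2/5 · 0.011905 = 0.0047619; these sum to 0.01254.
Normalising, the posterior is P(urn A | data) = 0.3038, P(urn B | data) = 0.31646, P(urn C | data) = 0.37975.
The predictive probability is P(black next | data) = (0)(0.3038) + (1/5)(0.31646) + (1/6)(0.37975) = 0.12658.

0.1266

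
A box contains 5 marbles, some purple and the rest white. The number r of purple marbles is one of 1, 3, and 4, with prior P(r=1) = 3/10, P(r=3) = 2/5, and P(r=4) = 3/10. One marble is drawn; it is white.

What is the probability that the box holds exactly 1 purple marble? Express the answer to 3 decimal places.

Under each hypothesis, the probability of this draw is: P(data | r = 1) = (4/5) = 4/5; P(data | r = 3) = (2/5) = 2/5; P(data | r = 4) = (1/5) = 1/5.
Multiplying each by its prior: 3/10 · 4/5 = 6/25, 2/5 · 2/5 = 4/25, 3/10 · 1/5 = 3/50; summing to 23/50.
Therefore the posterior P(r = 1 | data) = (6/25) / (23/50) = 12/23.

0.522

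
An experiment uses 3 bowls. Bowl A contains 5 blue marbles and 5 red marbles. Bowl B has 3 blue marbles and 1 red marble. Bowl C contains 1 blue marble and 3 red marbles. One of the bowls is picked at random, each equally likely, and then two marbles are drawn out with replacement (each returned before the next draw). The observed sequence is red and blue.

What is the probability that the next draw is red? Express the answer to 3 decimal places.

Under each hypothesis, the probability of the observed sequence is: P(data | bowl A) = (5/10)(5/10) = 1/4; P(data | bowl B) = (1/4)(3/4) = 3/16; P(data | bowl C) = (3/4)(1/4) = 3/16.
Weighting by the prior gives 1/3 · 1/4 = 1/12, 1/3 · 3/16 = 1/16, 1/3 · 3/16 = 1/16; with total 5/24.
The posterior is then P(bowl A | data) = 2/5, P(bowl B | data) = 3/10, P(bowl C | data) = 3/10.
So P(red next | data) = Σ P(red next | H) P(H | data) = (1/2)(2/5) + (1/4)(3/10) + (3/4)(3/10) = 1/2.

0.500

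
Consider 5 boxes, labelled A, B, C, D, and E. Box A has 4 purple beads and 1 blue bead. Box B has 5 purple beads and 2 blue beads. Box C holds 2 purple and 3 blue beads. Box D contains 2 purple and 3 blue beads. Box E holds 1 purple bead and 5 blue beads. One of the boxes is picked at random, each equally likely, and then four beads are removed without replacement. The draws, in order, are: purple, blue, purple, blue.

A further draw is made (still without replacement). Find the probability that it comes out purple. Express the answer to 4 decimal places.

0.1923

For each hypothesis, P(data | H) works out to: P(data | box A) = (4/5)(1/4)(3/3)(0/2) = 0; P(data | box B) = (5/7)(2/6)(4/5)(1/4) = 1/21; P(data | box C) = (2/5)(3/4)(1/3)(2/2) = 1/10; P(data | box D) = (2/5)(3/4)(1/3)(2/2) = 1/10; P(data | box E) = (1/6)(5/5)(0/4) = 0.
The prior-weighted likelihoods are 1/5 · 0 = 0, 1/5 · 1/21 = 1/105, 1/5 · 1/10 = 1/50, 1/5 · 1/10 = 1/50, 1/5 · 0 = 0; with total 26/525.
Dividing through by the total gives posterior P(box A | data) = 0, P(box B | data) = 5/26, P(box C | data) = 21/52, P(box D | data) = 21/52, P(box E | data) = 0.
Averaging over the posterior, P(purple next | data) = (1)(5/26) + (0)(21/52) + (0)(21/52) = 5/26.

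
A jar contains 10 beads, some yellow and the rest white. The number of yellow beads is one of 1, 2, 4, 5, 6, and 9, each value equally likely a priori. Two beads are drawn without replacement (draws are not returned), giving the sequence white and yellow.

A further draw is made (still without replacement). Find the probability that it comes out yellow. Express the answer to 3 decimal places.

0.444

Compute the likelihood of the observed sequence for each case: P(data | r = 1) = (9/10)(1/9) = 1/10; P(data | r = 2) = (8/10)(2/9) = 8/45; P(data | r = 4) = (6/10)(4/9) = 4/15; P(data | r = 5) = (5/10)(5/9) = 5/18; P(data | r = 6) = (4/10)(6/9) = 4/15; P(data | r = 9) = (1/10)(9/9) = 1/10.
Multiplying each by its prior: 1/6 · 1/10 = 1/60, 1/6 · 8/45 = 4/135, 1/6 · 4/15 = 2/45, 1/6 · 5/18 = 5/108, 1/6 · 4/15 = 2/45, 1/6 · 1/10 = 1/60; these sum to 107/540.
Normalising, the posterior is P(r = 1 | data) = 9/107, P(r = 2 | data) = 16/107, P(r = 4 | data) = 24/107, P(r = 5 | data) = 25/107, P(r = 6 | data) = 24/107, P(r = 9 | data) = 9/107.
The predictive probability is P(yellow next | data) = (0)(9/107) + (1/8)(16/107) + (3/8)(24/107) + (1/2)(25/107) + (5/8)(24/107) + (1)(9/107) = 95/214.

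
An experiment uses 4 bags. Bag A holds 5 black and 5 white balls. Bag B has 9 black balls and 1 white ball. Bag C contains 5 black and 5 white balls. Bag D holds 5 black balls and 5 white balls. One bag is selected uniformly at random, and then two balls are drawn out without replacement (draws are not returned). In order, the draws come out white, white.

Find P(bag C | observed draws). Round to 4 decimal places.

0.3333

Compute the likelihood of the observed sequence for each case: P(data | bag A) = (5/10)(4/9) = 2/9; P(data | bag B) = (1/10)(0/9) = 0; P(data | bag C) = (5/10)(4/9) = 2/9; P(data | bag D) = (5/10)(4/9) = 2/9.
Weighting by the prior gives 1/4 · 2/9 = 1/18, 1/4 · 0 = 0, 1/4 · 2/9 = 1/18, 1/4 · 2/9 = 1/18; summing to 1/6.
Therefore the posterior P(bag C | data) = (1/18) / (1/6) = 1/3.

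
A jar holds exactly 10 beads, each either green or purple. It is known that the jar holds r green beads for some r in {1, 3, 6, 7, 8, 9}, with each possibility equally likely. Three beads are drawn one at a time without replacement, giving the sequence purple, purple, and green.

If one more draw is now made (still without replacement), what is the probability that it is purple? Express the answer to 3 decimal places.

0.575

For each hypothesis, P(data | H) works out to: P(data | r = 1) = (9/10)(8/9)(1/8) = 1/10; P(data | r = 3) = (7/10)(6/9)(3/8) = 7/40; P(data | r = 6) = (4/10)(3/9)(6/8) = 1/10; P(data | r = 7) = (3/10)(2/9)(7/8) = 7/120; P(data | r = 8) = (2/10)(1/9)(8/8) = 1/45; P(data | r = 9) = (1/10)(0/9) = 0.
The prior-weighted likelihoods are 1/6 · 1/10 = 1/60, 1/6 · 7/40 = 7/240, 1/6 · 1/10 = 1/60, 1/6 · 7/120 = 7/720, 1/6 · 1/45 = 1/270, 1/6 · 0 = 0; these sum to 41/540.
Dividing through by the total gives posterior P(r = 1 | data) = 9/41, P(r = 3 | data) = 63/164, P(r = 6 | data) = 9/41, P(r = 7 | data) = 21/164, P(r = 8 | data) = 2/41, P(r = 9 | data) = 0.
Averaging over the posterior, P(purple next | data) = (1)(9/41) + (5/7)(63/164) + (2/7)(9/41) + (1/7)(21/164) + (0)(2/41) = 165/287.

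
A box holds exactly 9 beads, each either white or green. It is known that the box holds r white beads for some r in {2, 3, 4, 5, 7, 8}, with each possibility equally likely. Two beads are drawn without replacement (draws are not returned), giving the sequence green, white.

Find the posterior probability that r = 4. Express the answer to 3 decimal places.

0.213

Under each hypothesis, the probability of the observed sequence is: P(data | r = 2) = (7/9)(2/8) = 7/36; P(data | r = 3) = (6/9)(3/8) = 1/4; P(data | r = 4) = (5/9)(4/8) = 5/18; P(data | r = 5) = (4/9)(5/8) = 5/18; P(data | r = 7) = (2/9)(7/8) = 7/36; P(data | r = 8) = (1/9)(8/8) = 1/9.
Multiplying each by its prior: 1/6 · 7/36 = 7/216, 1/6 · 1/4 = 1/24, 1/6 · 5/18 = 5/108, 1/6 · 5/18 = 5/108, 1/6 · 7/36 = 7/216, 1/6 · 1/9 = 1/54; these sum to 47/216.
So P(r = 4 | data) = (5/108) / (47/216) = 10/47.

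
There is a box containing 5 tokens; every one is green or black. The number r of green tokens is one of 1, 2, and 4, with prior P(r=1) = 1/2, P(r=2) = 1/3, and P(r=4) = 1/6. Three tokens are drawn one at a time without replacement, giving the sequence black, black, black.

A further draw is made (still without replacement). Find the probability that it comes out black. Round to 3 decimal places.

0.429

Under each hypothesis, the probability of the observed sequence is: P(data | r = 1) = (4/5)(3/4)(2/3) = 2/5; P(data | r = 2) = (3/5)(2/4)(1/3) = 1/10; P(data | r = 4) = (1/5)(0/4) = 0.
Weighting by the prior gives 1/2 · 2/5 = 1/5, 1/3 · 1/10 = 1/30, 1/6 · 0 = 0; with total 7/30.
The posterior is then P(r = 1 | data) = 6/7, P(r = 2 | data) = 1/7, P(r = 4 | data) = 0.
So P(black next | data) = Σ P(black next | H) P(H | data) = (1/2)(6/7) + (0)(1/7) = 3/7.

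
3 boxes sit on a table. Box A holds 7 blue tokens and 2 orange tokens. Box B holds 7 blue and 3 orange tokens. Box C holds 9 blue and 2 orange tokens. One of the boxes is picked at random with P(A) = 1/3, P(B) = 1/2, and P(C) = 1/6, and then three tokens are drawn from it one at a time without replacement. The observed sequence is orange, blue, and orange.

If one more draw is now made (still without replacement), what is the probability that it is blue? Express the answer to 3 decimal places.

Compute the likelihood of the observed sequence for each case: P(data | box A) = (2/9)(7/8)(1/7) = 0.027778; P(data | box B) = (3/10)(7/9)(2/8) = 0.058333; P(data | box C) = (2/11)(9/10)(1/9) = 0.018182.
Weighting by the prior gives 1/3 · 0.027778 = 0.0092593, 1/2 · 0.058333 = 0.029167, 1/6 · 0.018182 = 0.0030303; with total 0.041456.
The posterior is then P(box A | data) = 0.22335, P(box B | data) = 0.70355, P(box C | data) = 0.073096.
The predictive probability is P(blue next | data) = (1)(0.22335) + (6/7)(0.70355) + (1)(0.073096) = 0.89949.

0.899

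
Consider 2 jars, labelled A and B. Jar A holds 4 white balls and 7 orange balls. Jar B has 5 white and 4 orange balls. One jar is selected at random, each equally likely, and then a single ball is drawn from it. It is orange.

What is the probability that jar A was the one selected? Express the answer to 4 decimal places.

The likelihood of this draw under each hypothesis: P(data | jar A) = (7/11) = 7/11; P(data | jar B) = (4/9) = 4/9.
Weighting by the prior gives 1/2 · 7/11 = 7/22, 1/2 · 4/9 = 2/9; these sum to 107/198.
Therefore the posterior P(jar A | data) = (7/22) / (107/198) = 63/107.

0.5888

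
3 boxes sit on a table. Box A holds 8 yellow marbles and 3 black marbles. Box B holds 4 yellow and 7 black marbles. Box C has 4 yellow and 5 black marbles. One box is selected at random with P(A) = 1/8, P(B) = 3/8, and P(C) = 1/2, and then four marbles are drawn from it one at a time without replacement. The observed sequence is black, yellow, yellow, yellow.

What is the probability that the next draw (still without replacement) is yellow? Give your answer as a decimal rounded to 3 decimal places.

0.377

Under each hypothesis, the probability of the observed sequence is: P(data | box A) = (3/11)(8/10)(7/9)(6/8) = 0.12727; P(data | box B) = (7/11)(4/10)(3/9)(2/8) = 0.021212; P(data | box C) = (5/9)(4/8)(3/7)(2/6) = 0.039683.
Weighting by the prior gives 1/8 · 0.12727 = 0.015909, 3/8 · 0.021212 = 0.0079545, 1/2 · 0.039683 = 0.019841; with total 0.043705.
Dividing through by the total gives posterior P(box A | data) = 0.36401, P(box B | data) = 0.18201, P(box C | data) = 0.45398.
Averaging over the posterior, P(yellow next | data) = (5/7)(0.36401) + (1/7)(0.18201) + (1/5)(0.45398) = 0.37681.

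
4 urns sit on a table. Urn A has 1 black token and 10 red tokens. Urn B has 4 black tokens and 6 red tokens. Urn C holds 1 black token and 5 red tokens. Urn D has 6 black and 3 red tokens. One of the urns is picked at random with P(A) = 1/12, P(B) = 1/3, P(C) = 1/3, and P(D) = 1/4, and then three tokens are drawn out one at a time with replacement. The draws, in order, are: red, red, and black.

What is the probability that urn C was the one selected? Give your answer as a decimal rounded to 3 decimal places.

Compute the likelihood of the observed sequence for each case: P(data | urn A) = (10/11)(10/11)(1/11) = 0.075131; P(data | urn B) = (6/10)(6/10)(4/10) = 0.144; P(data | urn C) = (5/6)(5/6)(1/6) = 0.11574; P(data | urn D) = (3/9)(3/9)(6/9) = 0.074074.
The prior-weighted likelihoods are 1/12 · 0.075131 = 0.006261, 1/3 · 0.144 = 0.048, 1/3 · 0.11574 = 0.03858, 1/4 · 0.074074 = 0.018519; these sum to 0.11136.
Hence P(urn C | data) = (0.03858) / (0.11136) = 0.34645.

0.346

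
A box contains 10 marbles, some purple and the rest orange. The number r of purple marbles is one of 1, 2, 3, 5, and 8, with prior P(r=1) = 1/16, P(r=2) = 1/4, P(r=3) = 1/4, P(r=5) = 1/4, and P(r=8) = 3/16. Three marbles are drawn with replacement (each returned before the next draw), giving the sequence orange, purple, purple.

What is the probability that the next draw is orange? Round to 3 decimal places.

0.482

Compute the likelihood of the observed sequence for each case: P(data | r = 1) = (9/10)(1/10)(1/10) = 0.009; P(data | r = 2) = (8/10)(2/10)(2/10) = 0.032; P(data | r = 3) = (7/10)(3/10)(3/10) = 0.063; P(data | r = 5) = (5/10)(5/10)(5/10) = 0.125; P(data | r = 8) = (2/10)(8/10)(8/10) = 0.128.
Weighting by the prior gives 1/16 · 0.009 = 0.0005625, 1/4 · 0.032 = 0.008, 1/4 · 0.063 = 0.01575, 1/4 · 0.125 = 0.03125, 3/16 · 0.128 = 0.024; summing to 0.079562.
The posterior is then P(r = 1 | data) = 0.0070699, P(r = 2 | data) = 0.10055, P(r = 3 | data) = 0.19796, P(r = 5 | data) = 0.39277, P(r = 8 | data) = 0.30165.
Averaging over the posterior, P(orange next | data) = (9/10)(0.0070699) + (4/5)(0.10055) + (7/10)(0.19796) + (1/2)(0.39277) + (1/5)(0.30165) = 0.48209.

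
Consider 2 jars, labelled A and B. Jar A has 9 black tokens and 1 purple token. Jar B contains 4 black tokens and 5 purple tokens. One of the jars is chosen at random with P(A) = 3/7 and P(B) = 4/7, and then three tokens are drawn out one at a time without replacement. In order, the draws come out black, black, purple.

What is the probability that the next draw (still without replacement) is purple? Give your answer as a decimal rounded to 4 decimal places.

For each hypothesis, P(data | H) works out to: P(data | jar A) = (9/10)(8/9)(1/8) = 0.1; P(data | jar B) = (4/9)(3/8)(5/7) = 0.11905.
Weighting by the prior gives 3/7 · 0.1 = 0.042857, 4/7 · 0.11905 = 0.068027; summing to 0.11088.
The posterior is then P(jar A | data) = 0.3865, P(jar B | data) = 0.6135.
So P(purple next | data) = Σ P(purple next | H) P(H | data) = (0)(0.3865) + (2/3)(0.6135) = 0.409.

0.4090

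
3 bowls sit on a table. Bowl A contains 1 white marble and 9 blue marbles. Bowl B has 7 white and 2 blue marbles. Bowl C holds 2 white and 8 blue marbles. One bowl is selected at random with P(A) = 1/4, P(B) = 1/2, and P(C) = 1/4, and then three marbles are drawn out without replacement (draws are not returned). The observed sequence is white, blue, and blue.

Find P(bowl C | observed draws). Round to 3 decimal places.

Under each hypothesis, the probability of the observed sequence is: P(data | bowl A) = (1/10)(9/9)(8/8) = 1/10; P(data | bowl B) = (7/9)(2/8)(1/7) = 1/36; P(data | bowl C) = (2/10)(8/9)(7/8) = 7/45.
Multiplying each by its prior: 1/4 · 1/10 = 1/40, 1/2 · 1/36 = 1/72, 1/4 · 7/45 = 7/180; summing to 7/90.
Therefore the posterior P(bowl C | data) = (7/180) / (7/90) = 1/2.

0.500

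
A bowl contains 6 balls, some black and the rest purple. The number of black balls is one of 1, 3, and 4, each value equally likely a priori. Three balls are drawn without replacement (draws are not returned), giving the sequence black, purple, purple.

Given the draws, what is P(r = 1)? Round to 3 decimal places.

The likelihood of the observed sequence under each hypothesis: P(data | r = 1) = (1/6)(5/5)(4/4) = 1/6; P(data | r = 3) = (3/6)(3/5)(2/4) = 3/20; P(data | r = 4) = (4/6)(2/5)(1/4) = 1/15.
Weighting by the prior gives 1/3 · 1/6 = 1/18, 1/3 · 3/20 = 1/20, 1/3 · 1/15 = 1/45; summing to 23/180.
So P(r = 1 | data) = (1/18) / (23/180) = 10/23.

0.435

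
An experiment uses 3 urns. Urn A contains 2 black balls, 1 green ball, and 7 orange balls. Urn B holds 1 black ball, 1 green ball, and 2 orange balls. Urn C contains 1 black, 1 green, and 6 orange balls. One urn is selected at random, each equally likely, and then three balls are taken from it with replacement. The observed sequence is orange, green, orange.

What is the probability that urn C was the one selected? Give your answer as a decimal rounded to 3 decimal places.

0.387

Compute the likelihood of the observed sequence for each case: P(data | urn A) = (7/10)(1/10)(7/10) = 0.049; P(data | urn B) = (2/4)(1/4)(2/4) = 0.0625; P(data | urn C) = (6/8)(1/8)(6/8) = 0.070312.
The prior-weighted likelihoods are 1/3 · 0.049 = 0.016333, 1/3 · 0.0625 = 0.020833, 1/3 · 0.070312 = 0.023438; summing to 0.060604.
So P(urn C | data) = (0.023438) / (0.060604) = 0.38673.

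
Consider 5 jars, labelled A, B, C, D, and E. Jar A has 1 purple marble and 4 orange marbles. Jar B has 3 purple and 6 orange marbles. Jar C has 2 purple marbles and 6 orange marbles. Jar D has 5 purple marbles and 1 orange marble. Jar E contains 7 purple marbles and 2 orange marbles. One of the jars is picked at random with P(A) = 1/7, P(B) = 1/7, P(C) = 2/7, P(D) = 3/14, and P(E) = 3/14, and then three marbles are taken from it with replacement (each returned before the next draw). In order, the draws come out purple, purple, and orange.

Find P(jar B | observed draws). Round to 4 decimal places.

0.1288

For each hypothesis, P(data | H) works out to: P(data | jar A) = (1/5)(1/5)(4/5) = 0.032; P(data | jar B) = (3/9)(3/9)(6/9) = 0.074074; P(data | jar C) = (2/8)(2/8)(6/8) = 0.046875; P(data | jar D) = (5/6)(5/6)(1/6) = 0.11574; P(data | jar E) = (7/9)(7/9)(2/9) = 0.13443.
Weighting by the prior gives 1/7 · 0.032 = 0.0045714, 1/7 · 0.074074 = 0.010582, 2/7 · 0.046875 = 0.013393, 3/14 · 0.11574 = 0.024802, 3/14 · 0.13443 = 0.028807; these sum to 0.082154.
Hence P(jar B | data) = (0.010582) / (0.082154) = 0.12881.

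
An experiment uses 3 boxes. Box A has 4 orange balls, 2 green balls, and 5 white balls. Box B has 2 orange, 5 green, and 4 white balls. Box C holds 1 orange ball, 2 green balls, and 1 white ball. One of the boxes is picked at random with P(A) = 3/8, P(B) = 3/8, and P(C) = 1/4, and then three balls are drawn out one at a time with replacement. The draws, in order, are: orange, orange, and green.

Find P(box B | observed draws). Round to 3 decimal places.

Under each hypothesis, the probability of the observed sequence is: P(data | box A) = (4/11)(4/11)(2/11) = 0.024042; P(data | box B) = (2/11)(2/11)(5/11) = 0.015026; P(data | box C) = (1/4)(1/4)(2/4) = 0.03125.
The prior-weighted likelihoods are 3/8 · 0.024042 = 0.0090158, 3/8 · 0.015026 = 0.0056349, 1/4 · 0.03125 = 0.0078125; with total 0.022463.
So P(box B | data) = (0.0056349) / (0.022463) = 0.25085.

0.251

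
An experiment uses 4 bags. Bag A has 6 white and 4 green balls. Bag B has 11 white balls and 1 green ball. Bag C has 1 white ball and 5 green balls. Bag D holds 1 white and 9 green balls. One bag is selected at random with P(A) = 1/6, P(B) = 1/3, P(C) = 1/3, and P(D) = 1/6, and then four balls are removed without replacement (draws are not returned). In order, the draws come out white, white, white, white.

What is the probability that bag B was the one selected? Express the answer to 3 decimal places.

0.949

For each hypothesis, P(data | H) works out to: P(data | bag A) = (6/10)(5/9)(4/8)(3/7) = 1/14; P(data | bag B) = (11/12)(10/11)(9/10)(8/9) = 2/3; P(data | bag C) = (1/6)(0/5) = 0; P(data | bag D) = (1/10)(0/9) = 0.
Weighting by the prior gives 1/6 · 1/14 = 1/84, 1/3 · 2/3 = 2/9, 1/3 · 0 = 0, 1/6 · 0 = 0; these sum to 59/252.
So P(bag B | data) = (2/9) / (59/252) = 56/59.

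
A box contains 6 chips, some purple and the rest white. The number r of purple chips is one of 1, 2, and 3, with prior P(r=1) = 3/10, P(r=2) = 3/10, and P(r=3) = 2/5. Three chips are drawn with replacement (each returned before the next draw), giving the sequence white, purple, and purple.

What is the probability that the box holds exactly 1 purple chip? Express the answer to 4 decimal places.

0.0877

Compute the likelihood of the observed sequence for each case: P(data | r = 1) = (5/6)(1/6)(1/6) = 5/216; P(data | r = 2) = (4/6)(2/6)(2/6) = 2/27; P(data | r = 3) = (3/6)(3/6)(3/6) = 1/8.
The prior-weighted likelihoods are 3/10 · 5/216 = 1/144, 3/10 · 2/27 = 1/45, 2/5 · 1/8 = 1/20; with total 19/240.
Hence P(r = 1 | data) = (1/144) / (19/240) = 5/57.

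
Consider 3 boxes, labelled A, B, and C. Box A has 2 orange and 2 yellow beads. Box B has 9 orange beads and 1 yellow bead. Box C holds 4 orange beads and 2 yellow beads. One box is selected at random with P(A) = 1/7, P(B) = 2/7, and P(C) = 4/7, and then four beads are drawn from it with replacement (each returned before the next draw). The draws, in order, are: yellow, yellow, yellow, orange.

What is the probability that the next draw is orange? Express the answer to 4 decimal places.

Under each hypothesis, the probability of the observed sequence is: P(data | box A) = (2/4)(2/4)(2/4)(2/4) = 0.0625; P(data | box B) = (1/10)(1/10)(1/10)(9/10) = 0.0009; P(data | box C) = (2/6)(2/6)(2/6)(4/6) = 0.024691.
The prior-weighted likelihoods are 1/7 · 0.0625 = 0.0089286, 2/7 · 0.0009 = 0.00025714, 4/7 · 0.024691 = 0.014109; these sum to 0.023295.
Dividing through by the total gives posterior P(box A | data) = 0.38328, P(box B | data) = 0.011039, P(box C | data) = 0.60568.
Averaging over the posterior, P(orange next | data) = (1/2)(0.38328) + (9/10)(0.011039) + (2/3)(0.60568) = 0.60536.

0.6054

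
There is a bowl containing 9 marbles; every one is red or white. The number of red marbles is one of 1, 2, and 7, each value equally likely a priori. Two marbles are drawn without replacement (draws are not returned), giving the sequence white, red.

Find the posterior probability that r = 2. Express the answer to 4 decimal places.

For each hypothesis, P(data | H) works out to: P(data | r = 1) = (8/9)(1/8) = 1/9; P(data | r = 2) = (7/9)(2/8) = 7/36; P(data | r = 7) = (2/9)(7/8) = 7/36.
The prior-weighted likelihoods are 1/3 · 1/9 = 1/27, 1/3 · 7/36 = 7/108, 1/3 · 7/36 = 7/108; these sum to 1/6.
By Bayes' rule, P(r = 2 | data) = (7/108) / (1/6) = 7/18.

0.3889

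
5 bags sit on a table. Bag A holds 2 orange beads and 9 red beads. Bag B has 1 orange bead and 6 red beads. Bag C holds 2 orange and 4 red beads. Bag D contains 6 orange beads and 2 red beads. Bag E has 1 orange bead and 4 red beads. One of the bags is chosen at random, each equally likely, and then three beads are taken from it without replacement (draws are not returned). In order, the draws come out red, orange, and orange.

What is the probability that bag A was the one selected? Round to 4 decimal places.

0.0690

Compute the likelihood of the observed sequence for each case: P(data | bag A) = (9/11)(2/10)(1/9) = 0.018182; P(data | bag B) = (6/7)(1/6)(0/5) = 0; P(data | bag C) = (4/6)(2/5)(1/4) = 0.066667; P(data | bag D) = (2/8)(6/7)(5/6) = 0.17857; P(data | bag E) = (4/5)(1/4)(0/3) = 0.
The prior-weighted likelihoods are 1/5 · 0.018182 = 0.0036364, 1/5 · 0 = 0, 1/5 · 0.066667 = 0.013333, 1/5 · 0.17857 = 0.035714, 1/5 · 0 = 0; with total 0.052684.
Hence P(bag A | data) = (0.0036364) / (0.052684) = 0.069022.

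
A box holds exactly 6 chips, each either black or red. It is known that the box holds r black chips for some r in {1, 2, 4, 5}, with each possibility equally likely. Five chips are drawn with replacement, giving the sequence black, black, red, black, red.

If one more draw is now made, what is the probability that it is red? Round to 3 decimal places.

Under each hypothesis, the probability of the observed sequence is: P(data | r = 1) = (1/6)(1/6)(5/6)(1/6)(5/6) = 0.003215; P(data | r = 2) = (2/6)(2/6)(4/6)(2/6)(4/6) = 0.016461; P(data | r = 4) = (4/6)(4/6)(2/6)(4/6)(2/6) = 0.032922; P(data | r = 5) = (5/6)(5/6)(1/6)(5/6)(1/6) = 0.016075.
Multiplying each by its prior: 1/4 · 0.003215 = 0.00080376, 1/4 · 0.016461 = 0.0041152, 1/4 · 0.032922 = 0.0082305, 1/4 · 0.016075 = 0.0040188; these sum to 0.017168.
Normalising, the posterior is P(r = 1 | data) = 0.046816, P(r = 2 | data) = 0.2397, P(r = 4 | data) = 0.4794, P(r = 5 | data) = 0.23408.
The predictive probability is P(red next | data) = (5/6)(0.046816) + (2/3)(0.2397) + (1/3)(0.4794) + (1/6)(0.23408) = 0.39763.

0.398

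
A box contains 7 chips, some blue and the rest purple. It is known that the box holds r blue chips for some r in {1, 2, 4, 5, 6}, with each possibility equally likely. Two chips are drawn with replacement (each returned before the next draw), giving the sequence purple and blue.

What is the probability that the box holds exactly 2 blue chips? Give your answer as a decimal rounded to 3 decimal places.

0.227

For each hypothesis, P(data | H) works out to: P(data | r = 1) = (6/7)(1/7) = 6/49; P(data | r = 2) = (5/7)(2/7) = 10/49; P(data | r = 4) = (3/7)(4/7) = 12/49; P(data | r = 5) = (2/7)(5/7) = 10/49; P(data | r = 6) = (1/7)(6/7) = 6/49.
Multiplying each by its prior: 1/5 · 6/49 = 6/245, 1/5 · 10/49 = 2/49, 1/5 · 12/49 = 12/245, 1/5 · 10/49 = 2/49, 1/5 · 6/49 = 6/245; with total 44/245.
So P(r = 2 | data) = (2/49) / (44/245) = 5/22.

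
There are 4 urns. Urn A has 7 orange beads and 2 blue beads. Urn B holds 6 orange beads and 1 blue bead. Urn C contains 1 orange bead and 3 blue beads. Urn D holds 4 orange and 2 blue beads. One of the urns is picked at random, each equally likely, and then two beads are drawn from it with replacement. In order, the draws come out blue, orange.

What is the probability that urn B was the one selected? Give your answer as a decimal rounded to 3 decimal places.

Under each hypothesis, the probability of the observed sequence is: P(data | urn A) = (2/9)(7/9) = 0.17284; P(data | urn B) = (1/7)(6/7) = 0.12245; P(data | urn C) = (3/4)(1/4) = 0.1875; P(data | urn D) = (2/6)(4/6) = 0.22222.
Weighting by the prior gives 1/4 · 0.17284 = 0.04321, 1/4 · 0.12245 = 0.030612, 1/4 · 0.1875 = 0.046875, 1/4 · 0.22222 = 0.055556; summing to 0.17625.
Hence P(urn B | data) = (0.030612) / (0.17625) = 0.17368.

0.174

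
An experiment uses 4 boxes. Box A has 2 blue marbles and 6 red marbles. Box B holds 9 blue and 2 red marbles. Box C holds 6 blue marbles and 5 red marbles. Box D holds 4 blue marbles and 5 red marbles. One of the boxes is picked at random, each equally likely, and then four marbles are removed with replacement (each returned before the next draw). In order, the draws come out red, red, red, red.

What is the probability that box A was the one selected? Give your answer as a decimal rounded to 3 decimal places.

The likelihood of the observed sequence under each hypothesis: P(data | box A) = (6/8)(6/8)(6/8)(6/8) = 0.31641; P(data | box B) = (2/11)(2/11)(2/11)(2/11) = 0.0010928; P(data | box C) = (5/11)(5/11)(5/11)(5/11) = 0.042688; P(data | box D) = (5/9)(5/9)(5/9)(5/9) = 0.09526.
The prior-weighted likelihoods are 1/4 · 0.31641 = 0.079102, 1/4 · 0.0010928 = 0.00027321, 1/4 · 0.042688 = 0.010672, 1/4 · 0.09526 = 0.023815; with total 0.11386.
Hence P(box A | data) = (0.079102) / (0.11386) = 0.69472.

0.695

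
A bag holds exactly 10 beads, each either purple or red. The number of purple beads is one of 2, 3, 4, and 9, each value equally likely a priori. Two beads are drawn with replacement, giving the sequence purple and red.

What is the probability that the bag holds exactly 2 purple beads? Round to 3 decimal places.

0.229

For each hypothesis, P(data | H) works out to: P(data | r = 2) = (2/10)(8/10) = 4/25; P(data | r = 3) = (3/10)(7/10) = 21/100; P(data | r = 4) = (4/10)(6/10) = 6/25; P(data | r = 9) = (9/10)(1/10) = 9/100.
The prior-weighted likelihoods are 1/4 · 4/25 = 1/25, 1/4 · 21/100 = 21/400, 1/4 · 6/25 = 3/50, 1/4 · 9/100 = 9/400; summing to 7/40.
Hence P(r = 2 | data) = (1/25) / (7/40) = 8/35.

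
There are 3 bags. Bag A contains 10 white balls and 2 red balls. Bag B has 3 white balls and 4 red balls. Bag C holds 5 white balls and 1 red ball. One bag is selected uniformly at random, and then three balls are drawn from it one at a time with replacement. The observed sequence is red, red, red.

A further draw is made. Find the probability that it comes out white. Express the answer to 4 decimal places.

For each hypothesis, P(data | H) works out to: P(data | bag A) = (2/12)(2/12)(2/12) = 0.0046296; P(data | bag B) = (4/7)(4/7)(4/7) = 0.18659; P(data | bag C) = (1/6)(1/6)(1/6) = 0.0046296.
Multiplying each by its prior: 1/3 · 0.0046296 = 0.0015432, 1/3 · 0.18659 = 0.062196, 1/3 · 0.0046296 = 0.0015432; summing to 0.065283.
Normalising, the posterior is P(bag A | data) = 0.023639, P(bag B | data) = 0.95272, P(bag C | data) = 0.023639.
So P(white next | data) = Σ P(white next | H) P(H | data) = (5/6)(0.023639) + (3/7)(0.95272) + (5/6)(0.023639) = 0.44771.

0.4477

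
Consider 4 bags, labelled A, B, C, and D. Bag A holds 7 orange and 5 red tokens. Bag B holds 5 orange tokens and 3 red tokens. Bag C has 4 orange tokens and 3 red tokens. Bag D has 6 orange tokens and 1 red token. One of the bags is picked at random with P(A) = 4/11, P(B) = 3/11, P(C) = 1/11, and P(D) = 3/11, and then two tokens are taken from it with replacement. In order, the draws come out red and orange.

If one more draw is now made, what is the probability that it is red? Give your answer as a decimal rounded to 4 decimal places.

0.3612

For each hypothesis, P(data | H) works out to: P(data | bag A) = (5/12)(7/12) = 0.24306; P(data | bag B) = (3/8)(5/8) = 0.23438; P(data | bag C) = (3/7)(4/7) = 0.2449; P(data | bag D) = (1/7)(6/7) = 0.12245.
Multiplying each by its prior: 4/11 · 0.24306 = 0.088384, 3/11 · 0.23438 = 0.06392, 1/11 · 0.2449 = 0.022263, 3/11 · 0.12245 = 0.033395; with total 0.20796.
Normalising, the posterior is P(bag A | data) = 0.425, P(bag B | data) = 0.30736, P(bag C | data) = 0.10705, P(bag D | data) = 0.16058.
The predictive probability is P(red next | data) = (5/12)(0.425) + (3/8)(0.30736) + (3/7)(0.10705) + (1/7)(0.16058) = 0.36117.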